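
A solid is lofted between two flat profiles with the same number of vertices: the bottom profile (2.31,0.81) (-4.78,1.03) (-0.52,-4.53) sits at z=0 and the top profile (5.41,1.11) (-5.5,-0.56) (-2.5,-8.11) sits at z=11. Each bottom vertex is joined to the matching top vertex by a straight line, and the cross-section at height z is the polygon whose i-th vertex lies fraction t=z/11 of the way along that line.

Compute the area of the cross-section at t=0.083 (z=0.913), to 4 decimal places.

Area at t=0.083: 21.0722

Cross-section at t=0.083: each vertex is (1-t)·p0[i] + t·p1[i].
  v1: (1-0.083)·(2.31,0.81) + 0.083·(5.41,1.11) = (2.5673,0.8349)
  v2: (1-0.083)·(-4.78,1.03) + 0.083·(-5.5,-0.56) = (-4.8398,0.8980)
  v3: (1-0.083)·(-0.52,-4.53) + 0.083·(-2.5,-8.11) = (-0.6843,-4.8271)
Shoelace sum Σ(x_i·y_{i+1} − x_{i+1}·y_i):
  i=1: 2.5673·0.8980 − -4.8398·0.8349 = +6.3462 (running +6.3462)
  i=2: -4.8398·-4.8271 − -0.6843·0.8980 = +23.9768 (running +30.3230)
  i=3: -0.6843·0.8349 − 2.5673·-4.8271 = +11.8214 (running +42.1443)
Area = |Σ|/2 = |42.1443|/2 = 21.0722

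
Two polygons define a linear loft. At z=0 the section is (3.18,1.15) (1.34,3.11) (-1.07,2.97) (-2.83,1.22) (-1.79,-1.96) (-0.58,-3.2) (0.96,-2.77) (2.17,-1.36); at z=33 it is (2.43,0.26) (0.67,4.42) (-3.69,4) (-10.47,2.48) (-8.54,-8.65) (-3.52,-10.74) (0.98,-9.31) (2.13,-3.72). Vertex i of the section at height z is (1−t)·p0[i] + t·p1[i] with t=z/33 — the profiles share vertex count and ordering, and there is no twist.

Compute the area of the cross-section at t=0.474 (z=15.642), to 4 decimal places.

Cross-section at t=0.474: each vertex is (1-t)·p0[i] + t·p1[i].
  v1: (1-0.474)·(3.18,1.15) + 0.474·(2.43,0.26) = (2.8245,0.7281)
  v2: (1-0.474)·(1.34,3.11) + 0.474·(0.67,4.42) = (1.0224,3.7309)
  v3: (1-0.474)·(-1.07,2.97) + 0.474·(-3.69,4) = (-2.3119,3.4582)
  v4: (1-0.474)·(-2.83,1.22) + 0.474·(-10.47,2.48) = (-6.4514,1.8172)
  v5: (1-0.474)·(-1.79,-1.96) + 0.474·(-8.54,-8.65) = (-4.9895,-5.1311)
  v6: (1-0.474)·(-0.58,-3.2) + 0.474·(-3.52,-10.74) = (-1.9736,-6.7740)
  v7: (1-0.474)·(0.96,-2.77) + 0.474·(0.98,-9.31) = (0.9695,-5.8700)
  v8: (1-0.474)·(2.17,-1.36) + 0.474·(2.13,-3.72) = (2.1510,-2.4786)
Shoelace sum Σ(x_i·y_{i+1} − x_{i+1}·y_i):
  i=1: 2.8245·3.7309 − 1.0224·0.7281 = +9.7936 (running +9.7936)
  i=2: 1.0224·3.4582 − -2.3119·3.7309 = +12.1612 (running +21.9548)
  i=3: -2.3119·1.8172 − -6.4514·3.4582 = +18.1090 (running +40.0638)
  i=4: -6.4514·-5.1311 − -4.9895·1.8172 = +42.1694 (running +82.2332)
  i=5: -4.9895·-6.7740 − -1.9736·-5.1311 = +23.6722 (running +105.9054)
  i=6: -1.9736·-5.8700 − 0.9695·-6.7740 = +18.1519 (running +124.0574)
  i=7: 0.9695·-2.4786 − 2.1510·-5.8700 = +10.2235 (running +134.2809)
  i=8: 2.1510·0.7281 − 2.8245·-2.4786 = +8.5672 (running +142.8481)
Area = |Σ|/2 = |142.8481|/2 = 71.4240

Area at t=0.474: 71.4240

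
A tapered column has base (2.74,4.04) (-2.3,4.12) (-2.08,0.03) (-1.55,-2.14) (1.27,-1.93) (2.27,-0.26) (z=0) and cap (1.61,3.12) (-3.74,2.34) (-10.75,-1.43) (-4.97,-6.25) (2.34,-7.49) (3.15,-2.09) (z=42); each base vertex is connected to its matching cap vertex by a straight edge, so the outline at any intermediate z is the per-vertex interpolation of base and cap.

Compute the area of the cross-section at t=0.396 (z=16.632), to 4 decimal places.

Cross-section at t=0.396: each vertex is (1-t)·p0[i] + t·p1[i].
  v1: (1-0.396)·(2.74,4.04) + 0.396·(1.61,3.12) = (2.2925,3.6757)
  v2: (1-0.396)·(-2.3,4.12) + 0.396·(-3.74,2.34) = (-2.8702,3.4151)
  v3: (1-0.396)·(-2.08,0.03) + 0.396·(-10.75,-1.43) = (-5.5133,-0.5482)
  v4: (1-0.396)·(-1.55,-2.14) + 0.396·(-4.97,-6.25) = (-2.9043,-3.7676)
  v5: (1-0.396)·(1.27,-1.93) + 0.396·(2.34,-7.49) = (1.6937,-4.1318)
  v6: (1-0.396)·(2.27,-0.26) + 0.396·(3.15,-2.09) = (2.6185,-0.9847)
Shoelace sum Σ(x_i·y_{i+1} − x_{i+1}·y_i):
  i=1: 2.2925·3.4151 − -2.8702·3.6757 = +18.3793 (running +18.3793)
  i=2: -2.8702·-0.5482 − -5.5133·3.4151 = +20.4020 (running +38.7813)
  i=3: -5.5133·-3.7676 − -2.9043·-0.5482 = +19.1797 (running +57.9610)
  i=4: -2.9043·-4.1318 − 1.6937·-3.7676 = +18.3811 (running +76.3422)
  i=5: 1.6937·-0.9847 − 2.6185·-4.1318 = +9.1512 (running +85.4934)
  i=6: 2.6185·3.6757 − 2.2925·-0.9847 = +11.8821 (running +97.3754)
Area = |Σ|/2 = |97.3754|/2 = 48.6877

Area at t=0.396: 48.6877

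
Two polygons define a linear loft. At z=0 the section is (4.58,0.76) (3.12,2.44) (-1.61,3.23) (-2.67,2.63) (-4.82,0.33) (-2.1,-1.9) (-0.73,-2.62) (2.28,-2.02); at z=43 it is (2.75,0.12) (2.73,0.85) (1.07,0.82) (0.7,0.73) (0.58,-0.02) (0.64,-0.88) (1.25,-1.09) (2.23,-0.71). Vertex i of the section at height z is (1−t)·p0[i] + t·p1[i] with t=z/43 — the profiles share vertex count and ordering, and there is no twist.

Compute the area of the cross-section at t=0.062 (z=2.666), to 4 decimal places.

Cross-section at t=0.062: each vertex is (1-t)·p0[i] + t·p1[i].
  v1: (1-0.062)·(4.58,0.76) + 0.062·(2.75,0.12) = (4.4665,0.7203)
  v2: (1-0.062)·(3.12,2.44) + 0.062·(2.73,0.85) = (3.0958,2.3414)
  v3: (1-0.062)·(-1.61,3.23) + 0.062·(1.07,0.82) = (-1.4438,3.0806)
  v4: (1-0.062)·(-2.67,2.63) + 0.062·(0.7,0.73) = (-2.4611,2.5122)
  v5: (1-0.062)·(-4.82,0.33) + 0.062·(0.58,-0.02) = (-4.4852,0.3083)
  v6: (1-0.062)·(-2.1,-1.9) + 0.062·(0.64,-0.88) = (-1.9301,-1.8368)
  v7: (1-0.062)·(-0.73,-2.62) + 0.062·(1.25,-1.09) = (-0.6072,-2.5251)
  v8: (1-0.062)·(2.28,-2.02) + 0.062·(2.23,-0.71) = (2.2769,-1.9388)
Shoelace sum Σ(x_i·y_{i+1} − x_{i+1}·y_i):
  i=1: 4.4665·2.3414 − 3.0958·0.7203 = +8.2281 (running +8.2281)
  i=2: 3.0958·3.0806 − -1.4438·2.3414 = +12.9176 (running +21.1456)
  i=3: -1.4438·2.5122 − -2.4611·3.0806 = +3.9543 (running +25.0999)
  i=4: -2.4611·0.3083 − -4.4852·2.5122 = +10.5090 (running +35.6089)
  i=5: -4.4852·-1.8368 − -1.9301·0.3083 = +8.8333 (running +44.4422)
  i=6: -1.9301·-2.5251 − -0.6072·-1.8368 = +3.7585 (running +48.2006)
  i=7: -0.6072·-1.9388 − 2.2769·-2.5251 = +6.9268 (running +55.1274)
  i=8: 2.2769·0.7203 − 4.4665·-1.9388 = +10.2997 (running +65.4272)
Area = |Σ|/2 = |65.4272|/2 = 32.7136

Area at t=0.062: 32.7136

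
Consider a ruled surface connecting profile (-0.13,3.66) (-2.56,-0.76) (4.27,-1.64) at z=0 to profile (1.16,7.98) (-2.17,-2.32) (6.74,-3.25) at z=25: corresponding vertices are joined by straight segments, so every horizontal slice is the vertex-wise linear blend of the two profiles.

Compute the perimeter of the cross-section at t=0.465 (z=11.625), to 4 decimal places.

Cross-section at t=0.465: each vertex is (1-t)·p0[i] + t·p1[i].
  v1: (1-0.465)·(-0.13,3.66) + 0.465·(1.16,7.98) = (0.4698,5.6688)
  v2: (1-0.465)·(-2.56,-0.76) + 0.465·(-2.17,-2.32) = (-2.3786,-1.4854)
  v3: (1-0.465)·(4.27,-1.64) + 0.465·(6.74,-3.25) = (5.4185,-2.3886)
Perimeter = Σ |v_{i+1} − v_i|:
  edge 1→2: √(-2.8485² + -7.1542²) = 7.7004 (running 7.7004)
  edge 2→3: √(7.7972² + -0.9032²) = 7.8493 (running 15.5498)
  edge 3→1: √(-4.9487² + 8.0574²) = 9.4558 (running 25.0056)
Perimeter = 25.0056

Perimeter at t=0.465: 25.0056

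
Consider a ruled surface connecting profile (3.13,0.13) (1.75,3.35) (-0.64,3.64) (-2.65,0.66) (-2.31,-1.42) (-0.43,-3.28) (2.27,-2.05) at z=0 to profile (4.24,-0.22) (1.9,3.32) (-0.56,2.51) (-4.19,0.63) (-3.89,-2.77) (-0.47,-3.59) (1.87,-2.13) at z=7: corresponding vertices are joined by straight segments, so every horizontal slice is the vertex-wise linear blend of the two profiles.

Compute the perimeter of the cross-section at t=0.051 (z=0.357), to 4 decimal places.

Cross-section at t=0.051: each vertex is (1-t)·p0[i] + t·p1[i].
  v1: (1-0.051)·(3.13,0.13) + 0.051·(4.24,-0.22) = (3.1866,0.1121)
  v2: (1-0.051)·(1.75,3.35) + 0.051·(1.9,3.32) = (1.7576,3.3485)
  v3: (1-0.051)·(-0.64,3.64) + 0.051·(-0.56,2.51) = (-0.6359,3.5824)
  v4: (1-0.051)·(-2.65,0.66) + 0.051·(-4.19,0.63) = (-2.7285,0.6585)
  v5: (1-0.051)·(-2.31,-1.42) + 0.051·(-3.89,-2.77) = (-2.3906,-1.4888)
  v6: (1-0.051)·(-0.43,-3.28) + 0.051·(-0.47,-3.59) = (-0.4320,-3.2958)
  v7: (1-0.051)·(2.27,-2.05) + 0.051·(1.87,-2.13) = (2.2496,-2.0541)
Perimeter = Σ |v_{i+1} − v_i|:
  edge 1→2: √(-1.4290² + 3.2363²) = 3.5378 (running 3.5378)
  edge 2→3: √(-2.3936² + 0.2339²) = 2.4050 (running 5.9427)
  edge 3→4: √(-2.0926² + -2.9239²) = 3.5956 (running 9.5383)
  edge 4→5: √(0.3380² + -2.1473²) = 2.1738 (running 11.7121)
  edge 5→6: √(1.9585² + -1.8070²) = 2.6648 (running 14.3768)
  edge 6→7: √(2.6816² + 1.2417²) = 2.9552 (running 17.3320)
  edge 7→1: √(0.9370² + 2.1662²) = 2.3602 (running 19.6922)
Perimeter = 19.6922

Perimeter at t=0.051: 19.6922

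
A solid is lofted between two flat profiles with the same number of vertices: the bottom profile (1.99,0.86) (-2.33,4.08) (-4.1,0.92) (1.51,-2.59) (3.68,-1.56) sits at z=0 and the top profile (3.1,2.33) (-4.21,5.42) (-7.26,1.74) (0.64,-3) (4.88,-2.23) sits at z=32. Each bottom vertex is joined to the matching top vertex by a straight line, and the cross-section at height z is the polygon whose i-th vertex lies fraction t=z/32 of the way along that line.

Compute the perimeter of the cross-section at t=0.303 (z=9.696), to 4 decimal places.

Cross-section at t=0.303: each vertex is (1-t)·p0[i] + t·p1[i].
  v1: (1-0.303)·(1.99,0.86) + 0.303·(3.1,2.33) = (2.3263,1.3054)
  v2: (1-0.303)·(-2.33,4.08) + 0.303·(-4.21,5.42) = (-2.8996,4.4860)
  v3: (1-0.303)·(-4.1,0.92) + 0.303·(-7.26,1.74) = (-5.0575,1.1685)
  v4: (1-0.303)·(1.51,-2.59) + 0.303·(0.64,-3) = (1.2464,-2.7142)
  v5: (1-0.303)·(3.68,-1.56) + 0.303·(4.88,-2.23) = (4.0436,-1.7630)
Perimeter = Σ |v_{i+1} − v_i|:
  edge 1→2: √(-5.2260² + 3.1806²) = 6.1178 (running 6.1178)
  edge 2→3: √(-2.1578² + -3.3176²) = 3.9576 (running 10.0753)
  edge 3→4: √(6.3039² + -3.8827²) = 7.4037 (running 17.4790)
  edge 4→5: √(2.7972² + 0.9512²) = 2.9545 (running 20.4335)
  edge 5→1: √(-1.7173² + 3.0684²) = 3.5163 (running 23.9498)
Perimeter = 23.9498

Perimeter at t=0.303: 23.9498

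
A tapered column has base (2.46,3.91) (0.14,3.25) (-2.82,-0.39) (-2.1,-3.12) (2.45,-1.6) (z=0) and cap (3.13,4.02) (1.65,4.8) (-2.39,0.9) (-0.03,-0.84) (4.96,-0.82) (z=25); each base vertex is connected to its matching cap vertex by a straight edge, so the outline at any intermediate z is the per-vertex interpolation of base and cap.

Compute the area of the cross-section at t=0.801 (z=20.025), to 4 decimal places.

Area at t=0.801: 25.2481

Cross-section at t=0.801: each vertex is (1-t)·p0[i] + t·p1[i].
  v1: (1-0.801)·(2.46,3.91) + 0.801·(3.13,4.02) = (2.9967,3.9981)
  v2: (1-0.801)·(0.14,3.25) + 0.801·(1.65,4.8) = (1.3495,4.4916)
  v3: (1-0.801)·(-2.82,-0.39) + 0.801·(-2.39,0.9) = (-2.4756,0.6433)
  v4: (1-0.801)·(-2.1,-3.12) + 0.801·(-0.03,-0.84) = (-0.4419,-1.2937)
  v5: (1-0.801)·(2.45,-1.6) + 0.801·(4.96,-0.82) = (4.4605,-0.9752)
Shoelace sum Σ(x_i·y_{i+1} − x_{i+1}·y_i):
  i=1: 2.9967·4.4916 − 1.3495·3.9981 = +8.0642 (running +8.0642)
  i=2: 1.3495·0.6433 − -2.4756·4.4916 = +11.9873 (running +20.0515)
  i=3: -2.4756·-1.2937 − -0.4419·0.6433 = +3.4870 (running +23.5385)
  i=4: -0.4419·-0.9752 − 4.4605·-1.2937 = +6.2016 (running +29.7401)
  i=5: 4.4605·3.9981 − 2.9967·-0.9752 = +20.7560 (running +50.4961)
Area = |Σ|/2 = |50.4961|/2 = 25.2481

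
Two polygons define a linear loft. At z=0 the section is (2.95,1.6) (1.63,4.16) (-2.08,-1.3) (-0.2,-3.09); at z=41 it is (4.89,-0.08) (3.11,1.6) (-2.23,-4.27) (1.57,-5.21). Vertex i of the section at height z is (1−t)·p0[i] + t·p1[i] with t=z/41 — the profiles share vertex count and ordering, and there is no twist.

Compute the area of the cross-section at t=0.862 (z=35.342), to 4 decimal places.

Area at t=0.862: 20.2994

Cross-section at t=0.862: each vertex is (1-t)·p0[i] + t·p1[i].
  v1: (1-0.862)·(2.95,1.6) + 0.862·(4.89,-0.08) = (4.6223,0.1518)
  v2: (1-0.862)·(1.63,4.16) + 0.862·(3.11,1.6) = (2.9058,1.9533)
  v3: (1-0.862)·(-2.08,-1.3) + 0.862·(-2.23,-4.27) = (-2.2093,-3.8601)
  v4: (1-0.862)·(-0.2,-3.09) + 0.862·(1.57,-5.21) = (1.3257,-4.9174)
Shoelace sum Σ(x_i·y_{i+1} − x_{i+1}·y_i):
  i=1: 4.6223·1.9533 − 2.9058·0.1518 = +8.5874 (running +8.5874)
  i=2: 2.9058·-3.8601 − -2.2093·1.9533 = -6.9013 (running +1.6861)
  i=3: -2.2093·-4.9174 − 1.3257·-3.8601 = +15.9816 (running +17.6678)
  i=4: 1.3257·0.1518 − 4.6223·-4.9174 = +22.9311 (running +40.5989)
Area = |Σ|/2 = |40.5989|/2 = 20.2994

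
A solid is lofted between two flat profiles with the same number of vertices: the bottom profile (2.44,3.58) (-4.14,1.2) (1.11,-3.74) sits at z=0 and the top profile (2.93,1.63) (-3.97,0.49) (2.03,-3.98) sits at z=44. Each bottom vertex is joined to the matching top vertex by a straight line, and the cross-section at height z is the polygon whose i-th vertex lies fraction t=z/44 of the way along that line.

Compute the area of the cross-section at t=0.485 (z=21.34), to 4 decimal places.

Area at t=0.485: 20.8606

Cross-section at t=0.485: each vertex is (1-t)·p0[i] + t·p1[i].
  v1: (1-0.485)·(2.44,3.58) + 0.485·(2.93,1.63) = (2.6776,2.6343)
  v2: (1-0.485)·(-4.14,1.2) + 0.485·(-3.97,0.49) = (-4.0575,0.8557)
  v3: (1-0.485)·(1.11,-3.74) + 0.485·(2.03,-3.98) = (1.5562,-3.8564)
Shoelace sum Σ(x_i·y_{i+1} − x_{i+1}·y_i):
  i=1: 2.6776·0.8557 − -4.0575·2.6343 = +12.9797 (running +12.9797)
  i=2: -4.0575·-3.8564 − 1.5562·0.8557 = +14.3160 (running +27.2957)
  i=3: 1.5562·2.6343 − 2.6776·-3.8564 = +14.4255 (running +41.7212)
Area = |Σ|/2 = |41.7212|/2 = 20.8606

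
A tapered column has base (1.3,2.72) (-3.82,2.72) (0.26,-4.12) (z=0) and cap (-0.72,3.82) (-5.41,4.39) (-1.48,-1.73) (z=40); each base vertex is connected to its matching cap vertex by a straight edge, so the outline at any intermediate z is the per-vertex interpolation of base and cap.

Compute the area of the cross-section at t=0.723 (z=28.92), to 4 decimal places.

Cross-section at t=0.723: each vertex is (1-t)·p0[i] + t·p1[i].
  v1: (1-0.723)·(1.3,2.72) + 0.723·(-0.72,3.82) = (-0.1605,3.5153)
  v2: (1-0.723)·(-3.82,2.72) + 0.723·(-5.41,4.39) = (-4.9696,3.9274)
  v3: (1-0.723)·(0.26,-4.12) + 0.723·(-1.48,-1.73) = (-0.9980,-2.3920)
Shoelace sum Σ(x_i·y_{i+1} − x_{i+1}·y_i):
  i=1: -0.1605·3.9274 − -4.9696·3.5153 = +16.8393 (running +16.8393)
  i=2: -4.9696·-2.3920 − -0.9980·3.9274 = +15.8070 (running +32.6463)
  i=3: -0.9980·3.5153 − -0.1605·-2.3920 = -3.8922 (running +28.7542)
Area = |Σ|/2 = |28.7542|/2 = 14.3771

Area at t=0.723: 14.3771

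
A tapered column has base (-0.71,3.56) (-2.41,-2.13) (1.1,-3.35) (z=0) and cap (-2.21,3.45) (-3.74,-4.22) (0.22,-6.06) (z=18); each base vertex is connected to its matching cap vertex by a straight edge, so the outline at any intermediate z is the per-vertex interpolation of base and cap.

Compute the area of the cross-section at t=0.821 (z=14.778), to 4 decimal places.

Cross-section at t=0.821: each vertex is (1-t)·p0[i] + t·p1[i].
  v1: (1-0.821)·(-0.71,3.56) + 0.821·(-2.21,3.45) = (-1.9415,3.4697)
  v2: (1-0.821)·(-2.41,-2.13) + 0.821·(-3.74,-4.22) = (-3.5019,-3.8459)
  v3: (1-0.821)·(1.1,-3.35) + 0.821·(0.22,-6.06) = (0.3775,-5.5749)
Shoelace sum Σ(x_i·y_{i+1} − x_{i+1}·y_i):
  i=1: -1.9415·-3.8459 − -3.5019·3.4697 = +19.6174 (running +19.6174)
  i=2: -3.5019·-5.5749 − 0.3775·-3.8459 = +20.9748 (running +40.5923)
  i=3: 0.3775·3.4697 − -1.9415·-5.5749 = -9.5138 (running +31.0784)
Area = |Σ|/2 = |31.0784|/2 = 15.5392

Area at t=0.821: 15.5392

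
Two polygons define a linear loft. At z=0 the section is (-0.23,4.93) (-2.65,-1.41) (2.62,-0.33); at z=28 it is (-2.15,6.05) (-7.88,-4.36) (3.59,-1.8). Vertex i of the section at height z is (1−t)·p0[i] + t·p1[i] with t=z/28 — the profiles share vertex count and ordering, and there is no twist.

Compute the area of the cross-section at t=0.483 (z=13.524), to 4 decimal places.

Area at t=0.483: 30.7156

Cross-section at t=0.483: each vertex is (1-t)·p0[i] + t·p1[i].
  v1: (1-0.483)·(-0.23,4.93) + 0.483·(-2.15,6.05) = (-1.1574,5.4710)
  v2: (1-0.483)·(-2.65,-1.41) + 0.483·(-7.88,-4.36) = (-5.1761,-2.8348)
  v3: (1-0.483)·(2.62,-0.33) + 0.483·(3.59,-1.8) = (3.0885,-1.0400)
Shoelace sum Σ(x_i·y_{i+1} − x_{i+1}·y_i):
  i=1: -1.1574·-2.8348 − -5.1761·5.4710 = +31.5991 (running +31.5991)
  i=2: -5.1761·-1.0400 − 3.0885·-2.8348 = +14.1386 (running +45.7378)
  i=3: 3.0885·5.4710 − -1.1574·-1.0400 = +15.6934 (running +61.4312)
Area = |Σ|/2 = |61.4312|/2 = 30.7156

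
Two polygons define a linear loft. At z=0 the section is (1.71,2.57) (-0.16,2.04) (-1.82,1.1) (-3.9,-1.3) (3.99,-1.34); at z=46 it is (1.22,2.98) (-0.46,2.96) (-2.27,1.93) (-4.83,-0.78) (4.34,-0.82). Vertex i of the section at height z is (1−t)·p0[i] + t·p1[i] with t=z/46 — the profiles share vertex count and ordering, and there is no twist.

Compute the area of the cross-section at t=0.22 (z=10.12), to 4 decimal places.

Area at t=0.22: 19.1911

Cross-section at t=0.22: each vertex is (1-t)·p0[i] + t·p1[i].
  v1: (1-0.22)·(1.71,2.57) + 0.22·(1.22,2.98) = (1.6022,2.6602)
  v2: (1-0.22)·(-0.16,2.04) + 0.22·(-0.46,2.96) = (-0.2260,2.2424)
  v3: (1-0.22)·(-1.82,1.1) + 0.22·(-2.27,1.93) = (-1.9190,1.2826)
  v4: (1-0.22)·(-3.9,-1.3) + 0.22·(-4.83,-0.78) = (-4.1046,-1.1856)
  v5: (1-0.22)·(3.99,-1.34) + 0.22·(4.34,-0.82) = (4.0670,-1.2256)
Shoelace sum Σ(x_i·y_{i+1} − x_{i+1}·y_i):
  i=1: 1.6022·2.2424 − -0.2260·2.6602 = +4.1940 (running +4.1940)
  i=2: -0.2260·1.2826 − -1.9190·2.2424 = +4.0133 (running +8.2073)
  i=3: -1.9190·-1.1856 − -4.1046·1.2826 = +7.5397 (running +15.7470)
  i=4: -4.1046·-1.2256 − 4.0670·-1.1856 = +9.8524 (running +25.5994)
  i=5: 4.0670·2.6602 − 1.6022·-1.2256 = +12.7827 (running +38.3821)
Area = |Σ|/2 = |38.3821|/2 = 19.1911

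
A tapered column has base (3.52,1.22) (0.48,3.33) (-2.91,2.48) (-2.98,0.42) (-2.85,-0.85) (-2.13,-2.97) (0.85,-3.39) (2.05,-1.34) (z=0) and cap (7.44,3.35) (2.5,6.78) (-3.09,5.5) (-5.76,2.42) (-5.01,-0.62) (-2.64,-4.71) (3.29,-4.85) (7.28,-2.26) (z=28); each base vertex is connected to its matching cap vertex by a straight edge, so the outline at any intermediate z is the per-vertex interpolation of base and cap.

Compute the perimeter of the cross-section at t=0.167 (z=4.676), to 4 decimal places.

Perimeter at t=0.167: 23.9882

Cross-section at t=0.167: each vertex is (1-t)·p0[i] + t·p1[i].
  v1: (1-0.167)·(3.52,1.22) + 0.167·(7.44,3.35) = (4.1746,1.5757)
  v2: (1-0.167)·(0.48,3.33) + 0.167·(2.5,6.78) = (0.8173,3.9061)
  v3: (1-0.167)·(-2.91,2.48) + 0.167·(-3.09,5.5) = (-2.9401,2.9843)
  v4: (1-0.167)·(-2.98,0.42) + 0.167·(-5.76,2.42) = (-3.4443,0.7540)
  v5: (1-0.167)·(-2.85,-0.85) + 0.167·(-5.01,-0.62) = (-3.2107,-0.8116)
  v6: (1-0.167)·(-2.13,-2.97) + 0.167·(-2.64,-4.71) = (-2.2152,-3.2606)
  v7: (1-0.167)·(0.85,-3.39) + 0.167·(3.29,-4.85) = (1.2575,-3.6338)
  v8: (1-0.167)·(2.05,-1.34) + 0.167·(7.28,-2.26) = (2.9234,-1.4936)
Perimeter = Σ |v_{i+1} − v_i|:
  edge 1→2: √(-3.3573² + 2.3304²) = 4.0869 (running 4.0869)
  edge 2→3: √(-3.7574² + -0.9218²) = 3.8688 (running 7.9557)
  edge 3→4: √(-0.5042² + -2.2303²) = 2.2866 (running 10.2423)
  edge 4→5: √(0.2335² + -1.5656²) = 1.5829 (running 11.8252)
  edge 5→6: √(0.9956² + -2.4490²) = 2.6436 (running 14.4688)
  edge 6→7: √(3.4727² + -0.3732²) = 3.4927 (running 17.9615)
  edge 7→8: √(1.6659² + 2.1402²) = 2.7121 (running 20.6736)
  edge 8→1: √(1.2512² + 3.0694²) = 3.3146 (running 23.9882)
Perimeter = 23.9882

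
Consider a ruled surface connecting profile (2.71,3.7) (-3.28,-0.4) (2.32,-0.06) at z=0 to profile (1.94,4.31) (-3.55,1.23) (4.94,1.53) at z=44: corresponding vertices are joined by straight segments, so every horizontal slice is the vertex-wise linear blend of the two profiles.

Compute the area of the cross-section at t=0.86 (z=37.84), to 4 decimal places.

Area at t=0.86: 12.1792

Cross-section at t=0.86: each vertex is (1-t)·p0[i] + t·p1[i].
  v1: (1-0.86)·(2.71,3.7) + 0.86·(1.94,4.31) = (2.0478,4.2246)
  v2: (1-0.86)·(-3.28,-0.4) + 0.86·(-3.55,1.23) = (-3.5122,1.0018)
  v3: (1-0.86)·(2.32,-0.06) + 0.86·(4.94,1.53) = (4.5732,1.3074)
Shoelace sum Σ(x_i·y_{i+1} − x_{i+1}·y_i):
  i=1: 2.0478·1.0018 − -3.5122·4.2246 = +16.8891 (running +16.8891)
  i=2: -3.5122·1.3074 − 4.5732·1.0018 = -9.1733 (running +7.7158)
  i=3: 4.5732·4.2246 − 2.0478·1.3074 = +16.6426 (running +24.3585)
Area = |Σ|/2 = |24.3585|/2 = 12.1792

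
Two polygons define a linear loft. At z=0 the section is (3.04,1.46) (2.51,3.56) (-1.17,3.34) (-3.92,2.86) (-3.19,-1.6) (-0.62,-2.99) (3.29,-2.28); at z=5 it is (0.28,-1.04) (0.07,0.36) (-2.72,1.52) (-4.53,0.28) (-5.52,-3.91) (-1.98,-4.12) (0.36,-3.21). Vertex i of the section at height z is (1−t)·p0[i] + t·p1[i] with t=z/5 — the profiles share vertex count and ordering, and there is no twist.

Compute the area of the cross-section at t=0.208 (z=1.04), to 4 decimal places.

Cross-section at t=0.208: each vertex is (1-t)·p0[i] + t·p1[i].
  v1: (1-0.208)·(3.04,1.46) + 0.208·(0.28,-1.04) = (2.4659,0.9400)
  v2: (1-0.208)·(2.51,3.56) + 0.208·(0.07,0.36) = (2.0025,2.8944)
  v3: (1-0.208)·(-1.17,3.34) + 0.208·(-2.72,1.52) = (-1.4924,2.9614)
  v4: (1-0.208)·(-3.92,2.86) + 0.208·(-4.53,0.28) = (-4.0469,2.3234)
  v5: (1-0.208)·(-3.19,-1.6) + 0.208·(-5.52,-3.91) = (-3.6746,-2.0805)
  v6: (1-0.208)·(-0.62,-2.99) + 0.208·(-1.98,-4.12) = (-0.9029,-3.2250)
  v7: (1-0.208)·(3.29,-2.28) + 0.208·(0.36,-3.21) = (2.6806,-2.4734)
Shoelace sum Σ(x_i·y_{i+1} − x_{i+1}·y_i):
  i=1: 2.4659·2.8944 − 2.0025·0.9400 = +5.2550 (running +5.2550)
  i=2: 2.0025·2.9614 − -1.4924·2.8944 = +10.2498 (running +15.5049)
  i=3: -1.4924·2.3234 − -4.0469·2.9614 = +8.5172 (running +24.0221)
  i=4: -4.0469·-2.0805 − -3.6746·2.3234 = +16.9570 (running +40.9790)
  i=5: -3.6746·-3.2250 − -0.9029·-2.0805 = +9.9724 (running +50.9515)
  i=6: -0.9029·-2.4734 − 2.6806·-3.2250 = +10.8781 (running +61.8296)
  i=7: 2.6806·0.9400 − 2.4659·-2.4734 = +8.6190 (running +70.4486)
Area = |Σ|/2 = |70.4486|/2 = 35.2243

Area at t=0.208: 35.2243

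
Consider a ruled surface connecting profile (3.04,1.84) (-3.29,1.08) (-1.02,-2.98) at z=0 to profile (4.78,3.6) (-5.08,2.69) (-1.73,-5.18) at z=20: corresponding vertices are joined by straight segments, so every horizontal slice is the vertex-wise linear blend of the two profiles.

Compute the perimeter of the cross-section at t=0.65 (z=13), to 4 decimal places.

Perimeter at t=0.65: 25.1546

Cross-section at t=0.65: each vertex is (1-t)·p0[i] + t·p1[i].
  v1: (1-0.65)·(3.04,1.84) + 0.65·(4.78,3.6) = (4.1710,2.9840)
  v2: (1-0.65)·(-3.29,1.08) + 0.65·(-5.08,2.69) = (-4.4535,2.1265)
  v3: (1-0.65)·(-1.02,-2.98) + 0.65·(-1.73,-5.18) = (-1.4815,-4.4100)
Perimeter = Σ |v_{i+1} − v_i|:
  edge 1→2: √(-8.6245² + -0.8575²) = 8.6670 (running 8.6670)
  edge 2→3: √(2.9720² + -6.5365²) = 7.1804 (running 15.8475)
  edge 3→1: √(5.6525² + 7.3940²) = 9.3071 (running 25.1546)
Perimeter = 25.1546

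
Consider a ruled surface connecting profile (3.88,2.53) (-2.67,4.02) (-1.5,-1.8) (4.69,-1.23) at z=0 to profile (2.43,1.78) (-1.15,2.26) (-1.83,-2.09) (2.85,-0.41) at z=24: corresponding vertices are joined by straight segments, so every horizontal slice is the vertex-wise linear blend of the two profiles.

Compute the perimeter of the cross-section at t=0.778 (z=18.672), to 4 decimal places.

Perimeter at t=0.778: 16.7862

Cross-section at t=0.778: each vertex is (1-t)·p0[i] + t·p1[i].
  v1: (1-0.778)·(3.88,2.53) + 0.778·(2.43,1.78) = (2.7519,1.9465)
  v2: (1-0.778)·(-2.67,4.02) + 0.778·(-1.15,2.26) = (-1.4874,2.6507)
  v3: (1-0.778)·(-1.5,-1.8) + 0.778·(-1.83,-2.09) = (-1.7567,-2.0256)
  v4: (1-0.778)·(4.69,-1.23) + 0.778·(2.85,-0.41) = (3.2585,-0.5920)
Perimeter = Σ |v_{i+1} − v_i|:
  edge 1→2: √(-4.2393² + 0.7042²) = 4.2974 (running 4.2974)
  edge 2→3: √(-0.2693² + -4.6763²) = 4.6841 (running 8.9815)
  edge 3→4: √(5.0152² + 1.4336²) = 5.2161 (running 14.1976)
  edge 4→1: √(-0.5066² + 2.5385²) = 2.5886 (running 16.7862)
Perimeter = 16.7862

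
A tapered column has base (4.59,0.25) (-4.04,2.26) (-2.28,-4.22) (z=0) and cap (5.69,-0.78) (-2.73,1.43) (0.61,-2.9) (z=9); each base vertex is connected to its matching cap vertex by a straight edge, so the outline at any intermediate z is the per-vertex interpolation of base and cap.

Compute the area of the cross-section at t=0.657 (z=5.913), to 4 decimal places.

Cross-section at t=0.657: each vertex is (1-t)·p0[i] + t·p1[i].
  v1: (1-0.657)·(4.59,0.25) + 0.657·(5.69,-0.78) = (5.3127,-0.4267)
  v2: (1-0.657)·(-4.04,2.26) + 0.657·(-2.73,1.43) = (-3.1793,1.7147)
  v3: (1-0.657)·(-2.28,-4.22) + 0.657·(0.61,-2.9) = (-0.3813,-3.3528)
Shoelace sum Σ(x_i·y_{i+1} − x_{i+1}·y_i):
  i=1: 5.3127·1.7147 − -3.1793·-0.4267 = +7.7530 (running +7.7530)
  i=2: -3.1793·-3.3528 − -0.3813·1.7147 = +11.3133 (running +19.0663)
  i=3: -0.3813·-0.4267 − 5.3127·-3.3528 = +17.9749 (running +37.0412)
Area = |Σ|/2 = |37.0412|/2 = 18.5206

Area at t=0.657: 18.5206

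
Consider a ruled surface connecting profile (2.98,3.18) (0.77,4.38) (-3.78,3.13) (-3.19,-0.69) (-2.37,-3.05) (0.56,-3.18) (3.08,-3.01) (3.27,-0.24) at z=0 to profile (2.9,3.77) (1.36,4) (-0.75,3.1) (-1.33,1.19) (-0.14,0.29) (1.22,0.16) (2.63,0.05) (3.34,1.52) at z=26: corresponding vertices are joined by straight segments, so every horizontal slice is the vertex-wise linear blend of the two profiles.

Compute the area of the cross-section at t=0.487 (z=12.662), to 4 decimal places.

Cross-section at t=0.487: each vertex is (1-t)·p0[i] + t·p1[i].
  v1: (1-0.487)·(2.98,3.18) + 0.487·(2.9,3.77) = (2.9410,3.4673)
  v2: (1-0.487)·(0.77,4.38) + 0.487·(1.36,4) = (1.0573,4.1949)
  v3: (1-0.487)·(-3.78,3.13) + 0.487·(-0.75,3.1) = (-2.3044,3.1154)
  v4: (1-0.487)·(-3.19,-0.69) + 0.487·(-1.33,1.19) = (-2.2842,0.2256)
  v5: (1-0.487)·(-2.37,-3.05) + 0.487·(-0.14,0.29) = (-1.2840,-1.4234)
  v6: (1-0.487)·(0.56,-3.18) + 0.487·(1.22,0.16) = (0.8814,-1.5534)
  v7: (1-0.487)·(3.08,-3.01) + 0.487·(2.63,0.05) = (2.8609,-1.5198)
  v8: (1-0.487)·(3.27,-0.24) + 0.487·(3.34,1.52) = (3.3041,0.6171)
Shoelace sum Σ(x_i·y_{i+1} − x_{i+1}·y_i):
  i=1: 2.9410·4.1949 − 1.0573·3.4673 = +8.6714 (running +8.6714)
  i=2: 1.0573·3.1154 − -2.3044·4.1949 = +12.9608 (running +21.6321)
  i=3: -2.3044·0.2256 − -2.2842·3.1154 = +6.5963 (running +28.2285)
  i=4: -2.2842·-1.4234 − -1.2840·0.2256 = +3.5410 (running +31.7694)
  i=5: -1.2840·-1.5534 − 0.8814·-1.4234 = +3.2492 (running +35.0187)
  i=6: 0.8814·-1.5198 − 2.8609·-1.5534 = +3.1045 (running +38.1232)
  i=7: 2.8609·0.6171 − 3.3041·-1.5198 = +6.7870 (running +44.9102)
  i=8: 3.3041·3.4673 − 2.9410·0.6171 = +9.6414 (running +54.5516)
Area = |Σ|/2 = |54.5516|/2 = 27.2758

Area at t=0.487: 27.2758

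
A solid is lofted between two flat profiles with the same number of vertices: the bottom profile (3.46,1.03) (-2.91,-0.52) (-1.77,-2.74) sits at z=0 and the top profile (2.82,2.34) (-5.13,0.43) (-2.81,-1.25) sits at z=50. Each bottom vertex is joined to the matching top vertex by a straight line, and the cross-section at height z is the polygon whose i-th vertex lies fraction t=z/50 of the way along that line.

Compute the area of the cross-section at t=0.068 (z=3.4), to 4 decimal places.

Cross-section at t=0.068: each vertex is (1-t)·p0[i] + t·p1[i].
  v1: (1-0.068)·(3.46,1.03) + 0.068·(2.82,2.34) = (3.4165,1.1191)
  v2: (1-0.068)·(-2.91,-0.52) + 0.068·(-5.13,0.43) = (-3.0610,-0.4554)
  v3: (1-0.068)·(-1.77,-2.74) + 0.068·(-2.81,-1.25) = (-1.8407,-2.6387)
Shoelace sum Σ(x_i·y_{i+1} − x_{i+1}·y_i):
  i=1: 3.4165·-0.4554 − -3.0610·1.1191 = +1.8696 (running +1.8696)
  i=2: -3.0610·-2.6387 − -1.8407·-0.4554 = +7.2386 (running +9.1082)
  i=3: -1.8407·1.1191 − 3.4165·-2.6387 = +6.9551 (running +16.0633)
Area = |Σ|/2 = |16.0633|/2 = 8.0317

Area at t=0.068: 8.0317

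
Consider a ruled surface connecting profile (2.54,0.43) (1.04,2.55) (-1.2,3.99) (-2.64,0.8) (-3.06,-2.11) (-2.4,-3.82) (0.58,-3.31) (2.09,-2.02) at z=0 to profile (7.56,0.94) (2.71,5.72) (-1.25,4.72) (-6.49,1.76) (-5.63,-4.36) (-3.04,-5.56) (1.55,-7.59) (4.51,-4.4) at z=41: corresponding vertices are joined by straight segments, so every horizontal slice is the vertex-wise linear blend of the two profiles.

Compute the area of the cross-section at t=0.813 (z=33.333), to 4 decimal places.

Cross-section at t=0.813: each vertex is (1-t)·p0[i] + t·p1[i].
  v1: (1-0.813)·(2.54,0.43) + 0.813·(7.56,0.94) = (6.6213,0.8446)
  v2: (1-0.813)·(1.04,2.55) + 0.813·(2.71,5.72) = (2.3977,5.1272)
  v3: (1-0.813)·(-1.2,3.99) + 0.813·(-1.25,4.72) = (-1.2407,4.5835)
  v4: (1-0.813)·(-2.64,0.8) + 0.813·(-6.49,1.76) = (-5.7701,1.5805)
  v5: (1-0.813)·(-3.06,-2.11) + 0.813·(-5.63,-4.36) = (-5.1494,-3.9393)
  v6: (1-0.813)·(-2.4,-3.82) + 0.813·(-3.04,-5.56) = (-2.9203,-5.2346)
  v7: (1-0.813)·(0.58,-3.31) + 0.813·(1.55,-7.59) = (1.3686,-6.7896)
  v8: (1-0.813)·(2.09,-2.02) + 0.813·(4.51,-4.4) = (4.0575,-3.9549)
Shoelace sum Σ(x_i·y_{i+1} − x_{i+1}·y_i):
  i=1: 6.6213·5.1272 − 2.3977·0.8446 = +31.9234 (running +31.9234)
  i=2: 2.3977·4.5835 − -1.2407·5.1272 = +17.3510 (running +49.2744)
  i=3: -1.2407·1.5805 − -5.7701·4.5835 = +24.4861 (running +73.7605)
  i=4: -5.7701·-3.9393 − -5.1494·1.5805 = +30.8682 (running +104.6287)
  i=5: -5.1494·-5.2346 − -2.9203·-3.9393 = +15.4513 (running +120.0801)
  i=6: -2.9203·-6.7896 − 1.3686·-5.2346 = +26.9921 (running +147.0721)
  i=7: 1.3686·-3.9549 − 4.0575·-6.7896 = +22.1359 (running +169.2080)
  i=8: 4.0575·0.8446 − 6.6213·-3.9549 = +29.6137 (running +198.8218)
Area = |Σ|/2 = |198.8218|/2 = 99.4109

Area at t=0.813: 99.4109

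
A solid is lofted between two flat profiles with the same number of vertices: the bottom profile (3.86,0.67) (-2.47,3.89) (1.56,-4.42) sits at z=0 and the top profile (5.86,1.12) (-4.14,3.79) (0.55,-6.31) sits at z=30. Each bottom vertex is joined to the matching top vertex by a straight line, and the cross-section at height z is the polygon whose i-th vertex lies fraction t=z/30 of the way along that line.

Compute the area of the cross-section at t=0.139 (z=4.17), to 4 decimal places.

Area at t=0.139: 22.7932

Cross-section at t=0.139: each vertex is (1-t)·p0[i] + t·p1[i].
  v1: (1-0.139)·(3.86,0.67) + 0.139·(5.86,1.12) = (4.1380,0.7326)
  v2: (1-0.139)·(-2.47,3.89) + 0.139·(-4.14,3.79) = (-2.7021,3.8761)
  v3: (1-0.139)·(1.56,-4.42) + 0.139·(0.55,-6.31) = (1.4196,-4.6827)
Shoelace sum Σ(x_i·y_{i+1} − x_{i+1}·y_i):
  i=1: 4.1380·3.8761 − -2.7021·0.7326 = +18.0187 (running +18.0187)
  i=2: -2.7021·-4.6827 − 1.4196·3.8761 = +7.1507 (running +25.1695)
  i=3: 1.4196·0.7326 − 4.1380·-4.6827 = +20.4170 (running +45.5865)
Area = |Σ|/2 = |45.5865|/2 = 22.7932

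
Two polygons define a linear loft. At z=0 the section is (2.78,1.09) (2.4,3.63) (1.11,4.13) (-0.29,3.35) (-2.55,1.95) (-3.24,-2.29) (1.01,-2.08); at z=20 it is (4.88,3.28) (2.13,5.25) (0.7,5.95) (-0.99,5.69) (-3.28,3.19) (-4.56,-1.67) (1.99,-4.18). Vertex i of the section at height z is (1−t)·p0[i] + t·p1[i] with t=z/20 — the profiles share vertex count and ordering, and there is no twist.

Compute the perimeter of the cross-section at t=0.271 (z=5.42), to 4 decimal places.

Cross-section at t=0.271: each vertex is (1-t)·p0[i] + t·p1[i].
  v1: (1-0.271)·(2.78,1.09) + 0.271·(4.88,3.28) = (3.3491,1.6835)
  v2: (1-0.271)·(2.4,3.63) + 0.271·(2.13,5.25) = (2.3268,4.0690)
  v3: (1-0.271)·(1.11,4.13) + 0.271·(0.7,5.95) = (0.9989,4.6232)
  v4: (1-0.271)·(-0.29,3.35) + 0.271·(-0.99,5.69) = (-0.4797,3.9841)
  v5: (1-0.271)·(-2.55,1.95) + 0.271·(-3.28,3.19) = (-2.7478,2.2860)
  v6: (1-0.271)·(-3.24,-2.29) + 0.271·(-4.56,-1.67) = (-3.5977,-2.1220)
  v7: (1-0.271)·(1.01,-2.08) + 0.271·(1.99,-4.18) = (1.2756,-2.6491)
Perimeter = Σ |v_{i+1} − v_i|:
  edge 1→2: √(-1.0223² + 2.3855²) = 2.5953 (running 2.5953)
  edge 2→3: √(-1.3279² + 0.5542²) = 1.4389 (running 4.0343)
  edge 3→4: √(-1.4786² + -0.6391²) = 1.6108 (running 5.6451)
  edge 4→5: √(-2.2681² + -1.6981²) = 2.8334 (running 8.4784)
  edge 5→6: √(-0.8499² + -4.4080²) = 4.4892 (running 12.9676)
  edge 6→7: √(4.8733² + -0.5271²) = 4.9017 (running 17.8694)
  edge 7→1: √(2.0735² + 4.3326²) = 4.8032 (running 22.6726)
Perimeter = 22.6726

Perimeter at t=0.271: 22.6726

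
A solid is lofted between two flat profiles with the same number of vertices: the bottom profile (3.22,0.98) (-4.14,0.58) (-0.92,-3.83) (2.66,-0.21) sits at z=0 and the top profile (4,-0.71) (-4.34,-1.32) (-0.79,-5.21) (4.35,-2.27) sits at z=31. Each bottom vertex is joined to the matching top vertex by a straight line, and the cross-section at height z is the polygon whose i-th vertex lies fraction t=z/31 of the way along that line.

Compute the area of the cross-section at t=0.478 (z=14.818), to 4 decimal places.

Cross-section at t=0.478: each vertex is (1-t)·p0[i] + t·p1[i].
  v1: (1-0.478)·(3.22,0.98) + 0.478·(4,-0.71) = (3.5928,0.1722)
  v2: (1-0.478)·(-4.14,0.58) + 0.478·(-4.34,-1.32) = (-4.2356,-0.3282)
  v3: (1-0.478)·(-0.92,-3.83) + 0.478·(-0.79,-5.21) = (-0.8579,-4.4896)
  v4: (1-0.478)·(2.66,-0.21) + 0.478·(4.35,-2.27) = (3.4678,-1.1947)
Shoelace sum Σ(x_i·y_{i+1} − x_{i+1}·y_i):
  i=1: 3.5928·-0.3282 − -4.2356·0.1722 = -0.4499 (running -0.4499)
  i=2: -4.2356·-4.4896 − -0.8579·-0.3282 = +18.7348 (running +18.2849)
  i=3: -0.8579·-1.1947 − 3.4678·-4.4896 = +16.5941 (running +34.8790)
  i=4: 3.4678·0.1722 − 3.5928·-1.1947 = +4.8894 (running +39.7684)
Area = |Σ|/2 = |39.7684|/2 = 19.8842

Area at t=0.478: 19.8842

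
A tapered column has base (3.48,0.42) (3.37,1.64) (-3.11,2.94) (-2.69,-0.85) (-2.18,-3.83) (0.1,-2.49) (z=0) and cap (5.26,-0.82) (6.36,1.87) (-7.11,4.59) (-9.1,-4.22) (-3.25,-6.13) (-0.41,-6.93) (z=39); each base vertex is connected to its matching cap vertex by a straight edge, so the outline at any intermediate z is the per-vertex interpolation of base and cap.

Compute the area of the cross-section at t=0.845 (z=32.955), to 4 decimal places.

Area at t=0.845: 96.7478

Cross-section at t=0.845: each vertex is (1-t)·p0[i] + t·p1[i].
  v1: (1-0.845)·(3.48,0.42) + 0.845·(5.26,-0.82) = (4.9841,-0.6278)
  v2: (1-0.845)·(3.37,1.64) + 0.845·(6.36,1.87) = (5.8966,1.8343)
  v3: (1-0.845)·(-3.11,2.94) + 0.845·(-7.11,4.59) = (-6.4900,4.3342)
  v4: (1-0.845)·(-2.69,-0.85) + 0.845·(-9.1,-4.22) = (-8.1065,-3.6976)
  v5: (1-0.845)·(-2.18,-3.83) + 0.845·(-3.25,-6.13) = (-3.0842,-5.7735)
  v6: (1-0.845)·(0.1,-2.49) + 0.845·(-0.41,-6.93) = (-0.3309,-6.2418)
Shoelace sum Σ(x_i·y_{i+1} − x_{i+1}·y_i):
  i=1: 4.9841·1.8343 − 5.8966·-0.6278 = +12.8444 (running +12.8444)
  i=2: 5.8966·4.3342 − -6.4900·1.8343 = +37.4621 (running +50.3065)
  i=3: -6.4900·-3.6976 − -8.1065·4.3342 = +59.1331 (running +109.4396)
  i=4: -8.1065·-5.7735 − -3.0842·-3.6976 = +35.3985 (running +144.8381)
  i=5: -3.0842·-6.2418 − -0.3309·-5.7735 = +17.3399 (running +162.1780)
  i=6: -0.3309·-0.6278 − 4.9841·-6.2418 = +31.3175 (running +193.4955)
Area = |Σ|/2 = |193.4955|/2 = 96.7478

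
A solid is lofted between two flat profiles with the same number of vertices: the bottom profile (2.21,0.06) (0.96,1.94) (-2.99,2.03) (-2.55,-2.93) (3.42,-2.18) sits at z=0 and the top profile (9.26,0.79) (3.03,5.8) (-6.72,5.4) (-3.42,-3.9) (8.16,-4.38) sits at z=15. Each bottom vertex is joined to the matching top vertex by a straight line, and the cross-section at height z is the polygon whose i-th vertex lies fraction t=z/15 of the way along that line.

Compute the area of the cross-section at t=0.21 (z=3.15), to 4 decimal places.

Cross-section at t=0.21: each vertex is (1-t)·p0[i] + t·p1[i].
  v1: (1-0.21)·(2.21,0.06) + 0.21·(9.26,0.79) = (3.6905,0.2133)
  v2: (1-0.21)·(0.96,1.94) + 0.21·(3.03,5.8) = (1.3947,2.7506)
  v3: (1-0.21)·(-2.99,2.03) + 0.21·(-6.72,5.4) = (-3.7733,2.7377)
  v4: (1-0.21)·(-2.55,-2.93) + 0.21·(-3.42,-3.9) = (-2.7327,-3.1337)
  v5: (1-0.21)·(3.42,-2.18) + 0.21·(8.16,-4.38) = (4.4154,-2.6420)
Shoelace sum Σ(x_i·y_{i+1} − x_{i+1}·y_i):
  i=1: 3.6905·2.7506 − 1.3947·0.2133 = +9.8536 (running +9.8536)
  i=2: 1.3947·2.7377 − -3.7733·2.7506 = +14.1971 (running +24.0507)
  i=3: -3.7733·-3.1337 − -2.7327·2.7377 = +19.3057 (running +43.3564)
  i=4: -2.7327·-2.6420 − 4.4154·-3.1337 = +21.0563 (running +64.4127)
  i=5: 4.4154·0.2133 − 3.6905·-2.6420 = +10.6921 (running +75.1049)
Area = |Σ|/2 = |75.1049|/2 = 37.5524

Area at t=0.21: 37.5524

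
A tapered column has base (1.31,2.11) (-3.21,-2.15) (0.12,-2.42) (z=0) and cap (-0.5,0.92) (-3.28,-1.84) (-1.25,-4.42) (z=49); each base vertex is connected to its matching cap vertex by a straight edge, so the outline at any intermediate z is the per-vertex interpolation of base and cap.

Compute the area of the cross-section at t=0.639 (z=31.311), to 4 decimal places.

Area at t=0.639: 7.1012

Cross-section at t=0.639: each vertex is (1-t)·p0[i] + t·p1[i].
  v1: (1-0.639)·(1.31,2.11) + 0.639·(-0.5,0.92) = (0.1534,1.3496)
  v2: (1-0.639)·(-3.21,-2.15) + 0.639·(-3.28,-1.84) = (-3.2547,-1.9519)
  v3: (1-0.639)·(0.12,-2.42) + 0.639·(-1.25,-4.42) = (-0.7554,-3.6980)
Shoelace sum Σ(x_i·y_{i+1} − x_{i+1}·y_i):
  i=1: 0.1534·-1.9519 − -3.2547·1.3496 = +4.0931 (running +4.0931)
  i=2: -3.2547·-3.6980 − -0.7554·-1.9519 = +10.5615 (running +14.6546)
  i=3: -0.7554·1.3496 − 0.1534·-3.6980 = -0.4522 (running +14.2024)
Area = |Σ|/2 = |14.2024|/2 = 7.1012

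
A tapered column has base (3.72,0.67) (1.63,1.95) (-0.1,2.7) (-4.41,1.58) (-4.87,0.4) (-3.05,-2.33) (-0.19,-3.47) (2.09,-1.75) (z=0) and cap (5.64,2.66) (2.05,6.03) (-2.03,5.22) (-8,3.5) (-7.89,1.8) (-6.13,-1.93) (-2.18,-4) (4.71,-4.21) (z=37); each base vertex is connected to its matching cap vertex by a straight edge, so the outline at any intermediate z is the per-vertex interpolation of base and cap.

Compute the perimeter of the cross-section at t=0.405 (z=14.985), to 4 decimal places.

Perimeter at t=0.405: 28.6236

Cross-section at t=0.405: each vertex is (1-t)·p0[i] + t·p1[i].
  v1: (1-0.405)·(3.72,0.67) + 0.405·(5.64,2.66) = (4.4976,1.4760)
  v2: (1-0.405)·(1.63,1.95) + 0.405·(2.05,6.03) = (1.8001,3.6024)
  v3: (1-0.405)·(-0.1,2.7) + 0.405·(-2.03,5.22) = (-0.8816,3.7206)
  v4: (1-0.405)·(-4.41,1.58) + 0.405·(-8,3.5) = (-5.8639,2.3576)
  v5: (1-0.405)·(-4.87,0.4) + 0.405·(-7.89,1.8) = (-6.0931,0.9670)
  v6: (1-0.405)·(-3.05,-2.33) + 0.405·(-6.13,-1.93) = (-4.2974,-2.1680)
  v7: (1-0.405)·(-0.19,-3.47) + 0.405·(-2.18,-4) = (-0.9960,-3.6846)
  v8: (1-0.405)·(2.09,-1.75) + 0.405·(4.71,-4.21) = (3.1511,-2.7463)
Perimeter = Σ |v_{i+1} − v_i|:
  edge 1→2: √(-2.6975² + 2.1265²) = 3.4349 (running 3.4349)
  edge 2→3: √(-2.6817² + 0.1182²) = 2.6844 (running 6.1192)
  edge 3→4: √(-4.9823² + -1.3630²) = 5.1654 (running 11.2846)
  edge 4→5: √(-0.2291² + -1.3906²) = 1.4094 (running 12.6939)
  edge 5→6: √(1.7957² + -3.1350²) = 3.6129 (running 16.3068)
  edge 6→7: √(3.3014² + -1.5166²) = 3.6332 (running 19.9400)
  edge 7→8: √(4.1471² + 0.9383²) = 4.2519 (running 24.1918)
  edge 8→1: √(1.3465² + 4.2223²) = 4.4318 (running 28.6236)
Perimeter = 28.6236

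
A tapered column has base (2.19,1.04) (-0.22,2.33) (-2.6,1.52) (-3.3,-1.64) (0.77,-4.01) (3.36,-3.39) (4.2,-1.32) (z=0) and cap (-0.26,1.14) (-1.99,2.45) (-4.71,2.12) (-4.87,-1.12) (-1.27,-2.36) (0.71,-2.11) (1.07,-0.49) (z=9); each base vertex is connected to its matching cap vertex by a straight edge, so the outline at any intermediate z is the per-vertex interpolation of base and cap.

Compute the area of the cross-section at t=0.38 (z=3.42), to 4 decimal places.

Cross-section at t=0.38: each vertex is (1-t)·p0[i] + t·p1[i].
  v1: (1-0.38)·(2.19,1.04) + 0.38·(-0.26,1.14) = (1.2590,1.0780)
  v2: (1-0.38)·(-0.22,2.33) + 0.38·(-1.99,2.45) = (-0.8926,2.3756)
  v3: (1-0.38)·(-2.6,1.52) + 0.38·(-4.71,2.12) = (-3.4018,1.7480)
  v4: (1-0.38)·(-3.3,-1.64) + 0.38·(-4.87,-1.12) = (-3.8966,-1.4424)
  v5: (1-0.38)·(0.77,-4.01) + 0.38·(-1.27,-2.36) = (-0.0052,-3.3830)
  v6: (1-0.38)·(3.36,-3.39) + 0.38·(0.71,-2.11) = (2.3530,-2.9036)
  v7: (1-0.38)·(4.2,-1.32) + 0.38·(1.07,-0.49) = (3.0106,-1.0046)
Shoelace sum Σ(x_i·y_{i+1} − x_{i+1}·y_i):
  i=1: 1.2590·2.3756 − -0.8926·1.0780 = +3.9531 (running +3.9531)
  i=2: -0.8926·1.7480 − -3.4018·2.3756 = +6.5211 (running +10.4742)
  i=3: -3.4018·-1.4424 − -3.8966·1.7480 = +11.7180 (running +22.1922)
  i=4: -3.8966·-3.3830 − -0.0052·-1.4424 = +13.1747 (running +35.3669)
  i=5: -0.0052·-2.9036 − 2.3530·-3.3830 = +7.9753 (running +43.3422)
  i=6: 2.3530·-1.0046 − 3.0106·-2.9036 = +6.3778 (running +49.7199)
  i=7: 3.0106·1.0780 − 1.2590·-1.0046 = +4.5102 (running +54.2301)
Area = |Σ|/2 = |54.2301|/2 = 27.1151

Area at t=0.38: 27.1151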